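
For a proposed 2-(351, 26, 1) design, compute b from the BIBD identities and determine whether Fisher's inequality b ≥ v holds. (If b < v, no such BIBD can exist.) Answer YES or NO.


b = λv(v − 1)/(k(k − 1)) = 1·351·350/(26·25) = 122850/650 = 189.
Compare with v = 351: b < v, so Fisher's inequality fails.

NO


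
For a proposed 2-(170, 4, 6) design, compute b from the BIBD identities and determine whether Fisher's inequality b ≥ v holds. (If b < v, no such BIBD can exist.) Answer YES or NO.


r = λ(v − 1)/(k − 1) = 6·169/3 = 338.
b = vr/k = 170·338/4 = 14365.
Fisher's inequality: b ≥ v ⇔ 14365 ≥ 170? YES.

YES


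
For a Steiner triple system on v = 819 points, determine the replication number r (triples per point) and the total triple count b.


An STS(v) is a 2-(v, 3, 1) BIBD: block size k = 3, λ = 1.
Replication: r(k − 1) = λ(v − 1) ⇒ r·2 = 819 − 1 = 818 ⇒ r = 409.
Block count: b = v(v − 1)/6 = 819·818/6 = 669942/6 = 111657.

r = 409, b = 111657.


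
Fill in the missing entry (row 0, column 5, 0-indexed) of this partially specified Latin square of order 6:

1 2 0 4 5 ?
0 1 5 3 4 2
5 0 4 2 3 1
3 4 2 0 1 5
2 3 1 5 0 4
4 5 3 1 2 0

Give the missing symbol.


Row 0 contains symbols [0, 1, 2, 4, 5] — missing [3].
Column 5 contains symbols [0, 1, 2, 4, 5] — missing [3].
The missing symbol must appear in both missing sets; intersection = [3].
Therefore the hidden value is 3.

Missing value = 3.


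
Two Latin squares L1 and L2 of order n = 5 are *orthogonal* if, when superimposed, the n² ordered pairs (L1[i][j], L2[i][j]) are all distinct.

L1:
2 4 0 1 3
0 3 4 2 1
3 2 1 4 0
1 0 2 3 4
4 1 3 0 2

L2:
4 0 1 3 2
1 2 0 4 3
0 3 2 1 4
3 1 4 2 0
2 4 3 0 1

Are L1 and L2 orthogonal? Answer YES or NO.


Form the n² = 25 superimposed pairs (L1[i][j], L2[i][j]), row by row (rows and columns indexed from 0):
row 0: (2,4) (4,0) (0,1) (1,3) (3,2)
row 1: (0,1) (3,2) (4,0) (2,4) (1,3)
row 2: (3,0) (2,3) (1,2) (4,1) (0,4)
row 3: (1,3) (0,1) (2,4) (3,2) (4,0)
row 4: (4,2) (1,4) (3,3) (0,0) (2,1)
Orthogonality requires all 25 pairs distinct.
But the pair (0,1) repeats: cell (0,2) has L1 = 0, L2 = 1, and cell (1,0) has L1 = 0, L2 = 1.
A repeated pair means some other pair never occurs (only 15 distinct pairs out of 25), so the squares are not orthogonal.
Conclusion: NO.

NO


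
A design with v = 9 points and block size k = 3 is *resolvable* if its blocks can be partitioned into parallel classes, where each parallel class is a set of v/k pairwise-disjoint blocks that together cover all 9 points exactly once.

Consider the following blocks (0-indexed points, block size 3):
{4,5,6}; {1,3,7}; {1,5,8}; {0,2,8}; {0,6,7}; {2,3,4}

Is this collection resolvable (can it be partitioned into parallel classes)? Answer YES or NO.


v = 9, block size k = 3, number of blocks = 6.
For resolvability, blocks must partition into parallel classes of size v/k = 3.
Total blocks must therefore be a multiple of 3: 6 = 3·2 + 0 ⇒ divisible ✓.
Greedy packing gives 2 candidate class(es). Each should be a full parallel class (size 3, covers all 9 points).
  Class 1 (3 blocks): {4,5,6}; {1,3,7}; {0,2,8}. Points covered: [0, 1, 2, 3, 4, 5, 6, 7, 8].
  Class 2 (3 blocks): {1,5,8}; {0,6,7}; {2,3,4}. Points covered: [0, 1, 2, 3, 4, 5, 6, 7, 8].
All classes full (size 3)? YES. All classes cover every point? YES.
Resolvable? YES.

YES


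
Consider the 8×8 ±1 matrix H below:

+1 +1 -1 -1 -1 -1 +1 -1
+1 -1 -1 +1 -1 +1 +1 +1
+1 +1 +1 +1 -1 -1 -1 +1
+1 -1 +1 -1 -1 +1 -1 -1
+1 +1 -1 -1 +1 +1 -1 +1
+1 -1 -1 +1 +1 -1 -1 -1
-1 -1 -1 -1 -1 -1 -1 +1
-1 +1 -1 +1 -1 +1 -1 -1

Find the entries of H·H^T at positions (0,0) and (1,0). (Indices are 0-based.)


Row 0 of H: [1, 1, -1, -1, -1, -1, 1, -1].
Row 1 of H: [1, -1, -1, 1, -1, 1, 1, 1].
(H·H^T)[0][0] = Σ_j H[0][j]·H[0][j] = (1)² + (1)² + (-1)² + (-1)² + (-1)² + (-1)² + (1)² + (-1)² = 1 + 1 + 1 + 1 + 1 + 1 + 1 + 1 = 8.
(H·H^T)[1][0] = Σ_j H[1][j]·H[0][j] = (1)·(1) + (-1)·(1) + (-1)·(-1) + (1)·(-1) + (-1)·(-1) + (1)·(-1) + (1)·(1) + (1)·(-1) = 1 + -1 + 1 + -1 + 1 + -1 + 1 + -1 = 0.
So rows 1 and 0 are orthogonal; the diagonal entry equals n = 8.

(0,0) entry = 8; (1,0) entry = 0.


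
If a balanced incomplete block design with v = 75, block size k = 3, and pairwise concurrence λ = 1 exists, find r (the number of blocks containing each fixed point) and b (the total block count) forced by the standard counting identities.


Any 2-(v, k, λ) BIBD satisfies two necessary conditions:
  (i)  Each point sits in r blocks, and counting incidences through any fixed point gives r(k − 1) = λ(v − 1), so r = λ(v − 1)/(k − 1).
  (ii) Total incidences bk = vr, so b = vr/k.
Step 1: r = λ(v − 1)/(k − 1) = 1·(75 − 1)/(3 − 1) = 1·74/2 = 74/2 = 37.
Step 2: b = vr/k = 75·37/3 = 2775/3 = 925.
Check integrality: r = 37 ∈ Z ✓, b = 925 ∈ Z ✓.
(These identities are necessary conditions: they determine r and b for any design with these parameters, but do not by themselves prove that one exists.)

r = 37, b = 925.


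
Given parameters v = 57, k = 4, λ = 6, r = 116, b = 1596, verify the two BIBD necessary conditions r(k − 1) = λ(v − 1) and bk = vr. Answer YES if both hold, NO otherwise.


Condition (i): r(k − 1) = 116·3 = 348; λ(v − 1) = 6·56 = 336. Match? NO.
Condition (ii): bk = 1596·4 = 6384; vr = 57·116 = 6612. Match? NO.
Both conditions hold? NO.

NO


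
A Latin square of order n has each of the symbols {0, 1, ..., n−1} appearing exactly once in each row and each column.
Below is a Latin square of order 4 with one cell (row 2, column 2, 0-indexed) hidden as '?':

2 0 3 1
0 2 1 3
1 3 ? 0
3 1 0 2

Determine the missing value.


Row 2 contains symbols [0, 1, 3] — missing [2].
Column 2 contains symbols [0, 1, 3] — missing [2].
The missing symbol must appear in both missing sets; intersection = [2].
Therefore the hidden value is 2.

Missing value = 2.


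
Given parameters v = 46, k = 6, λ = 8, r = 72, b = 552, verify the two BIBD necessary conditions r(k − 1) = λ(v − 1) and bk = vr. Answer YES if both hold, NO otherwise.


Condition (i): r(k − 1) = 72·5 = 360; λ(v − 1) = 8·45 = 360. Match? YES.
Condition (ii): bk = 552·6 = 3312; vr = 46·72 = 3312. Match? YES.
Both conditions hold? YES.

YES


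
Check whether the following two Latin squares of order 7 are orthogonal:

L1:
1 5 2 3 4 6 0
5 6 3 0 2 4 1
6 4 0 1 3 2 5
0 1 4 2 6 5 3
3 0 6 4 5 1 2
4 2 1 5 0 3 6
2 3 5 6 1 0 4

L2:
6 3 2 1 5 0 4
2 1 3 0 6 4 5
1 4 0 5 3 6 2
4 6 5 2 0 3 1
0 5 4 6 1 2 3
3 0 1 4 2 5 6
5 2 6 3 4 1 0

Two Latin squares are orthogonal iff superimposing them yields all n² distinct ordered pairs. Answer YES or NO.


Form the n² = 49 superimposed pairs (L1[i][j], L2[i][j]), row by row (rows and columns indexed from 0):
row 0: (1,6) (5,3) (2,2) (3,1) (4,5) (6,0) (0,4)
row 1: (5,2) (6,1) (3,3) (0,0) (2,6) (4,4) (1,5)
row 2: (6,1) (4,4) (0,0) (1,5) (3,3) (2,6) (5,2)
row 3: (0,4) (1,6) (4,5) (2,2) (6,0) (5,3) (3,1)
row 4: (3,0) (0,5) (6,4) (4,6) (5,1) (1,2) (2,3)
row 5: (4,3) (2,0) (1,1) (5,4) (0,2) (3,5) (6,6)
row 6: (2,5) (3,2) (5,6) (6,3) (1,4) (0,1) (4,0)
Orthogonality requires all 49 pairs distinct.
But the pair (6,1) repeats: cell (1,1) has L1 = 6, L2 = 1, and cell (2,0) has L1 = 6, L2 = 1.
A repeated pair means some other pair never occurs (only 35 distinct pairs out of 49), so the squares are not orthogonal.
Conclusion: NO.

NO


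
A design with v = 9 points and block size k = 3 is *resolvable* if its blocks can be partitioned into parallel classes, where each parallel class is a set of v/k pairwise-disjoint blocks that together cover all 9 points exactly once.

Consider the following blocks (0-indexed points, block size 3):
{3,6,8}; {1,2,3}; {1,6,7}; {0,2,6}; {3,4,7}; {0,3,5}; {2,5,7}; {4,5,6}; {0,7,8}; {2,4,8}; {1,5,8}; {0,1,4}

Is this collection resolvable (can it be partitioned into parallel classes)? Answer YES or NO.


v = 9, block size k = 3, number of blocks = 12.
For resolvability, blocks must partition into parallel classes of size v/k = 3.
Total blocks must therefore be a multiple of 3: 12 = 3·4 + 0 ⇒ divisible ✓.
Greedy packing gives 4 candidate class(es). Each should be a full parallel class (size 3, covers all 9 points).
  Class 1 (3 blocks): {3,6,8}; {2,5,7}; {0,1,4}. Points covered: [0, 1, 2, 3, 4, 5, 6, 7, 8].
  Class 2 (3 blocks): {1,2,3}; {4,5,6}; {0,7,8}. Points covered: [0, 1, 2, 3, 4, 5, 6, 7, 8].
  Class 3 (3 blocks): {1,6,7}; {0,3,5}; {2,4,8}. Points covered: [0, 1, 2, 3, 4, 5, 6, 7, 8].
  Class 4 (3 blocks): {0,2,6}; {3,4,7}; {1,5,8}. Points covered: [0, 1, 2, 3, 4, 5, 6, 7, 8].
All classes full (size 3)? YES. All classes cover every point? YES.
Resolvable? YES.

YES


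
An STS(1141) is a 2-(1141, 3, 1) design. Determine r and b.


An STS(v) is a 2-(v, 3, 1) BIBD: block size k = 3, λ = 1.
Replication: r(k − 1) = λ(v − 1) ⇒ r·2 = 1141 − 1 = 1140 ⇒ r = 570.
Block count: b = v(v − 1)/6 = 1141·1140/6 = 1300740/6 = 216790.

r = 570, b = 216790.


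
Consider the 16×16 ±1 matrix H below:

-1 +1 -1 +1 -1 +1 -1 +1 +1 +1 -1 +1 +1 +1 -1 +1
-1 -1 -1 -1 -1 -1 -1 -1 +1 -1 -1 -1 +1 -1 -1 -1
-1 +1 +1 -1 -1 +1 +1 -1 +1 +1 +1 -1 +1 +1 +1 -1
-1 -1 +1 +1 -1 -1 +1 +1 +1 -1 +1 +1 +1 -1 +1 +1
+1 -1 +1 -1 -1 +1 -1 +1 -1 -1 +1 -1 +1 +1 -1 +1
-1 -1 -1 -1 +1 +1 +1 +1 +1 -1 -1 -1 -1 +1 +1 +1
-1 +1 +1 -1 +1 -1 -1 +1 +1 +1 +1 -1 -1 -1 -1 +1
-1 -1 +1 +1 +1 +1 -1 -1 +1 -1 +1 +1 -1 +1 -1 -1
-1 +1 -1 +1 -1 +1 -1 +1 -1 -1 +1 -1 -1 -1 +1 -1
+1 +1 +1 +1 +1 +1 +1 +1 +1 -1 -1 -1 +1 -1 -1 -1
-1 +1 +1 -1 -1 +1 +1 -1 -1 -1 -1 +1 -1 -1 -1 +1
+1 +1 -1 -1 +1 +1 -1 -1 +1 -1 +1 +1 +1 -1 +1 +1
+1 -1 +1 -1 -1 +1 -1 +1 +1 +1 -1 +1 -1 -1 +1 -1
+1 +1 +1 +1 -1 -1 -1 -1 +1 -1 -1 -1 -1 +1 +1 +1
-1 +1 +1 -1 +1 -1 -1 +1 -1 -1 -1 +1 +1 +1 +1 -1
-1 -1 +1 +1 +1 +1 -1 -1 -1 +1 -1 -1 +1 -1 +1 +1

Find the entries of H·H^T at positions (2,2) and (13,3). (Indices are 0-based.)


Row 2 of H: [-1, 1, 1, -1, -1, 1, 1, -1, 1, 1, 1, -1, 1, 1, 1, -1].
Row 3 of H: [-1, -1, 1, 1, -1, -1, 1, 1, 1, -1, 1, 1, 1, -1, 1, 1].
Row 13 of H: [1, 1, 1, 1, -1, -1, -1, -1, 1, -1, -1, -1, -1, 1, 1, 1].
(H·H^T)[2][2] = Σ_j H[2][j]·H[2][j] = (-1)² + (1)² + (1)² + (-1)² + (-1)² + (1)² + (1)² + (-1)² + (1)² + (1)² + (1)² + (-1)² + (1)² + (1)² + (1)² + (-1)² = 1 + 1 + 1 + 1 + 1 + 1 + 1 + 1 + 1 + 1 + 1 + 1 + 1 + 1 + 1 + 1 = 16.
(H·H^T)[13][3] = Σ_j H[13][j]·H[3][j] = (1)·(-1) + (1)·(-1) + (1)·(1) + (1)·(1) + (-1)·(-1) + (-1)·(-1) + (-1)·(1) + (-1)·(1) + (1)·(1) + (-1)·(-1) + (-1)·(1) + (-1)·(1) + (-1)·(1) + (1)·(-1) + (1)·(1) + (1)·(1) = -1 + -1 + 1 + 1 + 1 + 1 + -1 + -1 + 1 + 1 + -1 + -1 + -1 + -1 + 1 + 1 = 0.
So rows 13 and 3 are orthogonal; the diagonal entry equals n = 16.

(2,2) entry = 16; (13,3) entry = 0.


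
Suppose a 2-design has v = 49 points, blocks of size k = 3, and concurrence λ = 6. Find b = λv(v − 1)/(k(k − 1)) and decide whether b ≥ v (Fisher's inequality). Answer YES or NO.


r = λ(v − 1)/(k − 1) = 6·48/2 = 144.
b = vr/k = 49·144/3 = 2352.
Fisher's inequality: b ≥ v ⇔ 2352 ≥ 49? YES.

YES


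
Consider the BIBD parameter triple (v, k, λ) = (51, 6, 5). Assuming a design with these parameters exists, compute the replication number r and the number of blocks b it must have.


Any 2-(v, k, λ) BIBD satisfies two necessary conditions:
  (i)  Each point sits in r blocks, and counting incidences through any fixed point gives r(k − 1) = λ(v − 1), so r = λ(v − 1)/(k − 1).
  (ii) Total incidences bk = vr, so b = vr/k.
Step 1: r = λ(v − 1)/(k − 1) = 5·(51 − 1)/(6 − 1) = 5·50/5 = 250/5 = 50.
Step 2: b = vr/k = 51·50/6 = 2550/6 = 425.
Check integrality: r = 50 ∈ Z ✓, b = 425 ∈ Z ✓.
(These identities are necessary conditions: they determine r and b for any design with these parameters, but do not by themselves prove that one exists.)

r = 50, b = 425.


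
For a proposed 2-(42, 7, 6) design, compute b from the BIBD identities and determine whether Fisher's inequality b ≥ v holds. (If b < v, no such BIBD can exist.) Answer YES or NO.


b = λv(v − 1)/(k(k − 1)) = 6·42·41/(7·6) = 10332/42 = 246.
Compare with v = 42: b ≥ v, so Fisher's inequality holds.

YES


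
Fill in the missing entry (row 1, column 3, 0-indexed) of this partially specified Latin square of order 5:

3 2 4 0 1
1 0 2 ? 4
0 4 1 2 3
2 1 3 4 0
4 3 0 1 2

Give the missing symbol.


Row 1 contains symbols [0, 1, 2, 4] — missing [3].
Column 3 contains symbols [0, 1, 2, 4] — missing [3].
The missing symbol must appear in both missing sets; intersection = [3].
Therefore the hidden value is 3.

Missing value = 3.


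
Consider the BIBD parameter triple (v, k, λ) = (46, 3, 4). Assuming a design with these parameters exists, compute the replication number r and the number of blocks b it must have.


Any 2-(v, k, λ) BIBD satisfies two necessary conditions:
  (i)  Each point sits in r blocks, and counting incidences through any fixed point gives r(k − 1) = λ(v − 1), so r = λ(v − 1)/(k − 1).
  (ii) Total incidences bk = vr, so b = vr/k.
Step 1: r = λ(v − 1)/(k − 1) = 4·(46 − 1)/(3 − 1) = 4·45/2 = 180/2 = 90.
Step 2: b = vr/k = 46·90/3 = 4140/3 = 1380.
Check integrality: r = 90 ∈ Z ✓, b = 1380 ∈ Z ✓.
(These identities are necessary conditions: they determine r and b for any design with these parameters, but do not by themselves prove that one exists.)

r = 90, b = 1380.


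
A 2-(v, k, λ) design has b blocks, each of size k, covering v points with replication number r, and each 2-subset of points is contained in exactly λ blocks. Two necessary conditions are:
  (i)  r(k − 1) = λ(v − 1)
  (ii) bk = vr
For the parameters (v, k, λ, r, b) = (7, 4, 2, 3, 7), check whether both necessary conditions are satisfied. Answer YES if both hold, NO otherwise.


Condition (i): r(k − 1) = 3·3 = 9; λ(v − 1) = 2·6 = 12. Match? NO.
Condition (ii): bk = 7·4 = 28; vr = 7·3 = 21. Match? NO.
Both conditions hold? NO.

NO


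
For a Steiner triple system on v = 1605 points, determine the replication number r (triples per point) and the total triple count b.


An STS(v) is a 2-(v, 3, 1) BIBD: block size k = 3, λ = 1.
Replication: r(k − 1) = λ(v − 1) ⇒ r·2 = 1605 − 1 = 1604 ⇒ r = 802.
Block count: bk = vr ⇒ b·3 = 1605·802 = 1287210 ⇒ b = 429070.
(Check via b = v(v − 1)/6 = 1605·1604/6 = 2574420/6 = 429070.)

r = 802, b = 429070.


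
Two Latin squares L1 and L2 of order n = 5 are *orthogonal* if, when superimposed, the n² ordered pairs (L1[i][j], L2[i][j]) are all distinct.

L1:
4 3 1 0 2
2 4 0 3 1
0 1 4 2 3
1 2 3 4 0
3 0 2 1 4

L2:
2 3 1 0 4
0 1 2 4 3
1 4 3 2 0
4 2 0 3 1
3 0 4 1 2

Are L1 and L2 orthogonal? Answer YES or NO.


Form the n² = 25 superimposed pairs (L1[i][j], L2[i][j]), row by row (rows and columns indexed from 0):
row 0: (4,2) (3,3) (1,1) (0,0) (2,4)
row 1: (2,0) (4,1) (0,2) (3,4) (1,3)
row 2: (0,1) (1,4) (4,3) (2,2) (3,0)
row 3: (1,4) (2,2) (3,0) (4,3) (0,1)
row 4: (3,3) (0,0) (2,4) (1,1) (4,2)
Orthogonality requires all 25 pairs distinct.
But the pair (1,4) repeats: cell (2,1) has L1 = 1, L2 = 4, and cell (3,0) has L1 = 1, L2 = 4.
A repeated pair means some other pair never occurs (only 15 distinct pairs out of 25), so the squares are not orthogonal.
Conclusion: NO.

NO


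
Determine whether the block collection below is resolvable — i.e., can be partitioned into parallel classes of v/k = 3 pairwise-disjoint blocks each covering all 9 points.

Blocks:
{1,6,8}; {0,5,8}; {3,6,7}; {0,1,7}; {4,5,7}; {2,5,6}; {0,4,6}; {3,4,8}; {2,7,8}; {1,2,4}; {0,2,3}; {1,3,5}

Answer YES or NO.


v = 9, block size k = 3, number of blocks = 12.
For resolvability, blocks must partition into parallel classes of size v/k = 3.
Total blocks must therefore be a multiple of 3: 12 = 3·4 + 0 ⇒ divisible ✓.
Greedy packing gives 4 candidate class(es). Each should be a full parallel class (size 3, covers all 9 points).
  Class 1 (3 blocks): {1,6,8}; {4,5,7}; {0,2,3}. Points covered: [0, 1, 2, 3, 4, 5, 6, 7, 8].
  Class 2 (3 blocks): {0,5,8}; {3,6,7}; {1,2,4}. Points covered: [0, 1, 2, 3, 4, 5, 6, 7, 8].
  Class 3 (3 blocks): {0,1,7}; {2,5,6}; {3,4,8}. Points covered: [0, 1, 2, 3, 4, 5, 6, 7, 8].
  Class 4 (3 blocks): {0,4,6}; {2,7,8}; {1,3,5}. Points covered: [0, 1, 2, 3, 4, 5, 6, 7, 8].
All classes full (size 3)? YES. All classes cover every point? YES.
Resolvable? YES.

YES


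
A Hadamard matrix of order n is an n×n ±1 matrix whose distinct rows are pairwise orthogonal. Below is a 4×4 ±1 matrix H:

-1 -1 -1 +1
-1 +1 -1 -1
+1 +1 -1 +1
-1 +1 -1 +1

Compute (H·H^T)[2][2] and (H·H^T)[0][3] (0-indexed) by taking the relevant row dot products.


Row 0 of H: [-1, -1, -1, 1].
Row 2 of H: [1, 1, -1, 1].
Row 3 of H: [-1, 1, -1, 1].
(H·H^T)[2][2] = Σ_j H[2][j]·H[2][j] = (1)² + (1)² + (-1)² + (1)² = 1 + 1 + 1 + 1 = 4.
(H·H^T)[0][3] = Σ_j H[0][j]·H[3][j] = (-1)·(-1) + (-1)·(1) + (-1)·(-1) + (1)·(1) = 1 + -1 + 1 + 1 = 2.
Rows 0 and 3 are not orthogonal (dot product = 2 ≠ 0), so H is not a Hadamard matrix.

(2,2) entry = 4; (0,3) entry = 2.


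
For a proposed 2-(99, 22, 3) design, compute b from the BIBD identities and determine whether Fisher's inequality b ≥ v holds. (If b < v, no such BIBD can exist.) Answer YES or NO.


r = λ(v − 1)/(k − 1) = 3·98/21 = 14.
b = vr/k = 99·14/22 = 63.
Fisher's inequality: b ≥ v ⇔ 63 ≥ 99? NO.

NO


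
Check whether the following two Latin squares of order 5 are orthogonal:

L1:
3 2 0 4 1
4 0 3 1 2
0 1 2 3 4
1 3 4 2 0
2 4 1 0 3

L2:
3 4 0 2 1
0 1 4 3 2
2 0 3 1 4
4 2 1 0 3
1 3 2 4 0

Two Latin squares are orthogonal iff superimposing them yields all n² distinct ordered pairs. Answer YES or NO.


Form the n² = 25 superimposed pairs (L1[i][j], L2[i][j]), row by row (rows and columns indexed from 0):
row 0: (3,3) (2,4) (0,0) (4,2) (1,1)
row 1: (4,0) (0,1) (3,4) (1,3) (2,2)
row 2: (0,2) (1,0) (2,3) (3,1) (4,4)
row 3: (1,4) (3,2) (4,1) (2,0) (0,3)
row 4: (2,1) (4,3) (1,2) (0,4) (3,0)
Orthogonality requires all 25 pairs distinct.
Check by first coordinate: for each symbol s of L1, list the L2 entries in the n cells where L1 = s; they must all differ.
  L1 = 0: L2 entries (in reading order) 0, 1, 2, 3, 4 — all 5 distinct ✓
  L1 = 1: L2 entries (in reading order) 1, 3, 0, 4, 2 — all 5 distinct ✓
  L1 = 2: L2 entries (in reading order) 4, 2, 3, 0, 1 — all 5 distinct ✓
  L1 = 3: L2 entries (in reading order) 3, 4, 1, 2, 0 — all 5 distinct ✓
  L1 = 4: L2 entries (in reading order) 2, 0, 4, 1, 3 — all 5 distinct ✓
Every symbol of L1 meets every symbol of L2 exactly once, so all 25 pairs are distinct (25 of 25).
Conclusion: YES.

YES


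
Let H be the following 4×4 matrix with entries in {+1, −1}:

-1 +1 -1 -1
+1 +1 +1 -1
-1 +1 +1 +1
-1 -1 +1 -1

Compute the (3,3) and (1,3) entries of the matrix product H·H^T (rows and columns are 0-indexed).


Row 1 of H: [1, 1, 1, -1].
Row 3 of H: [-1, -1, 1, -1].
(H·H^T)[3][3] = Σ_j H[3][j]·H[3][j] = (-1)² + (-1)² + (1)² + (-1)² = 1 + 1 + 1 + 1 = 4.
(H·H^T)[1][3] = Σ_j H[1][j]·H[3][j] = (1)·(-1) + (1)·(-1) + (1)·(1) + (-1)·(-1) = -1 + -1 + 1 + 1 = 0.
So rows 1 and 3 are orthogonal; the diagonal entry equals n = 4.

(3,3) entry = 4; (1,3) entry = 0.


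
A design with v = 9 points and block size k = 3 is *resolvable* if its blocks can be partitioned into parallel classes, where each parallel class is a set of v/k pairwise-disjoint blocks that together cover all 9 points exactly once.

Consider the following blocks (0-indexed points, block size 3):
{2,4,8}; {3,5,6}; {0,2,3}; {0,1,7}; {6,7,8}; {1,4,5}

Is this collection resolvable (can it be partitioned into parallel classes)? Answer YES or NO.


v = 9, block size k = 3, number of blocks = 6.
For resolvability, blocks must partition into parallel classes of size v/k = 3.
Total blocks must therefore be a multiple of 3: 6 = 3·2 + 0 ⇒ divisible ✓.
Greedy packing gives 2 candidate class(es). Each should be a full parallel class (size 3, covers all 9 points).
  Class 1 (3 blocks): {2,4,8}; {3,5,6}; {0,1,7}. Points covered: [0, 1, 2, 3, 4, 5, 6, 7, 8].
  Class 2 (3 blocks): {0,2,3}; {6,7,8}; {1,4,5}. Points covered: [0, 1, 2, 3, 4, 5, 6, 7, 8].
All classes full (size 3)? YES. All classes cover every point? YES.
Resolvable? YES.

YES


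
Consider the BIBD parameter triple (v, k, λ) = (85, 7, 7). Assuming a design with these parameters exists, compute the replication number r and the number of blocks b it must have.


Any 2-(v, k, λ) BIBD satisfies two necessary conditions:
  (i)  Each point sits in r blocks, and counting incidences through any fixed point gives r(k − 1) = λ(v − 1), so r = λ(v − 1)/(k − 1).
  (ii) Total incidences bk = vr, so b = vr/k.
Step 1: r = λ(v − 1)/(k − 1) = 7·(85 − 1)/(7 − 1) = 7·84/6 = 588/6 = 98.
Step 2: b = vr/k = 85·98/7 = 8330/7 = 1190.
Check integrality: r = 98 ∈ Z ✓, b = 1190 ∈ Z ✓.
(These identities are necessary conditions: they determine r and b for any design with these parameters, but do not by themselves prove that one exists.)

r = 98, b = 1190.


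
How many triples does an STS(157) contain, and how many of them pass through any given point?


An STS(v) is a 2-(v, 3, 1) BIBD: block size k = 3, λ = 1.
Replication: r(k − 1) = λ(v − 1) ⇒ r·2 = 157 − 1 = 156 ⇒ r = 78.
Block count: b = v(v − 1)/6 = 157·156/6 = 24492/6 = 4082.
(Check via bk = vr: 4082·3 = 12246 = 157·78 = 12246 ✓.)

r = 78, b = 4082.


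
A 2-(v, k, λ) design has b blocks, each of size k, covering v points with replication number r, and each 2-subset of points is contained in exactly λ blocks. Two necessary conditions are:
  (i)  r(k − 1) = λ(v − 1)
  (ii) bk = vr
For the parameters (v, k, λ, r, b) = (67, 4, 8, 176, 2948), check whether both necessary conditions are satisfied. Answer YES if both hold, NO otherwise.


Condition (i): r(k − 1) = 176·3 = 528; λ(v − 1) = 8·66 = 528. Match? YES.
Condition (ii): bk = 2948·4 = 11792; vr = 67·176 = 11792. Match? YES.
Both conditions hold? YES.

YES


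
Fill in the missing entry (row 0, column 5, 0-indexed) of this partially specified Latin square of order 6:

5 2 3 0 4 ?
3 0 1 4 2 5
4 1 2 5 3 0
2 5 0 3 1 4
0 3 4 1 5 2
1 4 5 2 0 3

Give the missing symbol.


Row 0 contains symbols [0, 2, 3, 4, 5] — missing [1].
Column 5 contains symbols [0, 2, 3, 4, 5] — missing [1].
The missing symbol must appear in both missing sets; intersection = [1].
Therefore the hidden value is 1.

Missing value = 1.


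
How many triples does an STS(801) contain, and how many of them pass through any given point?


An STS(v) is a 2-(v, 3, 1) BIBD: block size k = 3, λ = 1.
Replication: r(k − 1) = λ(v − 1) ⇒ r·2 = 801 − 1 = 800 ⇒ r = 400.
Block count: bk = vr ⇒ b·3 = 801·400 = 320400 ⇒ b = 106800.
(Check via b = v(v − 1)/6 = 801·800/6 = 640800/6 = 106800.)

r = 400, b = 106800.


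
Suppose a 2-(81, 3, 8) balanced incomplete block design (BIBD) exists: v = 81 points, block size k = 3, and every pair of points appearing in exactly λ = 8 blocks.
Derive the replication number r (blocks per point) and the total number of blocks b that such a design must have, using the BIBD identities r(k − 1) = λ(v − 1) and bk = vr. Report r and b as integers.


Any 2-(v, k, λ) BIBD satisfies two necessary conditions:
  (i)  Each point sits in r blocks, and counting incidences through any fixed point gives r(k − 1) = λ(v − 1), so r = λ(v − 1)/(k − 1).
  (ii) Total incidences bk = vr, so b = vr/k.
Step 1: r = λ(v − 1)/(k − 1) = 8·(81 − 1)/(3 − 1) = 8·80/2 = 640/2 = 320.
Step 2: b = vr/k = 81·320/3 = 25920/3 = 8640.
Check integrality: r = 320 ∈ Z ✓, b = 8640 ∈ Z ✓.
(These identities are necessary conditions: they determine r and b for any design with these parameters, but do not by themselves prove that one exists.)

r = 320, b = 8640.


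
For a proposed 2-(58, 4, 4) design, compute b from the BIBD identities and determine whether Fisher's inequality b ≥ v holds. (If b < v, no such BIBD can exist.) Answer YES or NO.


r = λ(v − 1)/(k − 1) = 4·57/3 = 76.
b = vr/k = 58·76/4 = 1102.
Fisher's inequality: b ≥ v ⇔ 1102 ≥ 58? YES.

YES


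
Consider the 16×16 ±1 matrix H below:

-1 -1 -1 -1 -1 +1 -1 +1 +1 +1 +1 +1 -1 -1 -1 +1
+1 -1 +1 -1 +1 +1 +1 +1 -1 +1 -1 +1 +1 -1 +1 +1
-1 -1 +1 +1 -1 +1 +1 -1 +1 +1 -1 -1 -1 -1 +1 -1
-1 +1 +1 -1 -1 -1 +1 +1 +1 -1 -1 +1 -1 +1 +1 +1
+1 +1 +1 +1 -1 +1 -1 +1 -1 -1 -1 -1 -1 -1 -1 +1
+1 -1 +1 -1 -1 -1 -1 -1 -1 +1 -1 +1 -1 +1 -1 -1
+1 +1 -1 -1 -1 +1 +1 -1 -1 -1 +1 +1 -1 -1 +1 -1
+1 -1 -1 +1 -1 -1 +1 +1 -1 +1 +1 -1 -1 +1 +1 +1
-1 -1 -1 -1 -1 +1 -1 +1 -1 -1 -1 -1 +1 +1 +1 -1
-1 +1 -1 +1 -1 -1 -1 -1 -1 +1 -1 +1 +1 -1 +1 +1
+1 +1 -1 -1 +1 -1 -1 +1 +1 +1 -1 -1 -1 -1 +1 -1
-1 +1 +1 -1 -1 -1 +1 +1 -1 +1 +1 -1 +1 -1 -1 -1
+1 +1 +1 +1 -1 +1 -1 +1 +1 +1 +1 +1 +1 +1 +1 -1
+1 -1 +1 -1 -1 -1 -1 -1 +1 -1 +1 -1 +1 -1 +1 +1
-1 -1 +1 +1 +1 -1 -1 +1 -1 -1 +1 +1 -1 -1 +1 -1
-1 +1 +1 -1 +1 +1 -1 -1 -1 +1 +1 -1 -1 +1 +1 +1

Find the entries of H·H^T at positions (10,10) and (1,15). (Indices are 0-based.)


Row 1 of H: [1, -1, 1, -1, 1, 1, 1, 1, -1, 1, -1, 1, 1, -1, 1, 1].
Row 10 of H: [1, 1, -1, -1, 1, -1, -1, 1, 1, 1, -1, -1, -1, -1, 1, -1].
Row 15 of H: [-1, 1, 1, -1, 1, 1, -1, -1, -1, 1, 1, -1, -1, 1, 1, 1].
(H·H^T)[10][10] = Σ_j H[10][j]·H[10][j] = (1)² + (1)² + (-1)² + (-1)² + (1)² + (-1)² + (-1)² + (1)² + (1)² + (1)² + (-1)² + (-1)² + (-1)² + (-1)² + (1)² + (-1)² = 1 + 1 + 1 + 1 + 1 + 1 + 1 + 1 + 1 + 1 + 1 + 1 + 1 + 1 + 1 + 1 = 16.
(H·H^T)[1][15] = Σ_j H[1][j]·H[15][j] = (1)·(-1) + (-1)·(1) + (1)·(1) + (-1)·(-1) + (1)·(1) + (1)·(1) + (1)·(-1) + (1)·(-1) + (-1)·(-1) + (1)·(1) + (-1)·(1) + (1)·(-1) + (1)·(-1) + (-1)·(1) + (1)·(1) + (1)·(1) = -1 + -1 + 1 + 1 + 1 + 1 + -1 + -1 + 1 + 1 + -1 + -1 + -1 + -1 + 1 + 1 = 0.
So rows 1 and 15 are orthogonal; the diagonal entry equals n = 16.

(10,10) entry = 16; (1,15) entry = 0.


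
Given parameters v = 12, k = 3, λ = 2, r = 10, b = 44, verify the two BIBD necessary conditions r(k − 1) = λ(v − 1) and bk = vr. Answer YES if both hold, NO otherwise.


Condition (i): r(k − 1) = 10·2 = 20; λ(v − 1) = 2·11 = 22. Match? NO.
Condition (ii): bk = 44·3 = 132; vr = 12·10 = 120. Match? NO.
Both conditions hold? NO.

NO


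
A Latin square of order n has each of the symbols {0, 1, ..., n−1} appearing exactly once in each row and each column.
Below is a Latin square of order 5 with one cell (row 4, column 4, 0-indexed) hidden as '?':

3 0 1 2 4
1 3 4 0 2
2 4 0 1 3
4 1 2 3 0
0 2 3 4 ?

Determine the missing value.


Row 4 contains symbols [0, 2, 3, 4] — missing [1].
Column 4 contains symbols [0, 2, 3, 4] — missing [1].
The missing symbol must appear in both missing sets; intersection = [1].
Therefore the hidden value is 1.

Missing value = 1.


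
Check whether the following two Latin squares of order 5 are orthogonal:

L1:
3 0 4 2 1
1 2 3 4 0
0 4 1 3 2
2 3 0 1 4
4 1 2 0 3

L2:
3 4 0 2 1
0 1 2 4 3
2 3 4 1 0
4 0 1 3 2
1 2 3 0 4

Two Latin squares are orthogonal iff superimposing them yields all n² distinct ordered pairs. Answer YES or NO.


Form the n² = 25 superimposed pairs (L1[i][j], L2[i][j]), row by row (rows and columns indexed from 0):
row 0: (3,3) (0,4) (4,0) (2,2) (1,1)
row 1: (1,0) (2,1) (3,2) (4,4) (0,3)
row 2: (0,2) (4,3) (1,4) (3,1) (2,0)
row 3: (2,4) (3,0) (0,1) (1,3) (4,2)
row 4: (4,1) (1,2) (2,3) (0,0) (3,4)
Orthogonality requires all 25 pairs distinct.
Check by first coordinate: for each symbol s of L1, list the L2 entries in the n cells where L1 = s; they must all differ.
  L1 = 0: L2 entries (in reading order) 4, 3, 2, 1, 0 — all 5 distinct ✓
  L1 = 1: L2 entries (in reading order) 1, 0, 4, 3, 2 — all 5 distinct ✓
  L1 = 2: L2 entries (in reading order) 2, 1, 0, 4, 3 — all 5 distinct ✓
  L1 = 3: L2 entries (in reading order) 3, 2, 1, 0, 4 — all 5 distinct ✓
  L1 = 4: L2 entries (in reading order) 0, 4, 3, 2, 1 — all 5 distinct ✓
Every symbol of L1 meets every symbol of L2 exactly once, so all 25 pairs are distinct (25 of 25).
Conclusion: YES.

YES


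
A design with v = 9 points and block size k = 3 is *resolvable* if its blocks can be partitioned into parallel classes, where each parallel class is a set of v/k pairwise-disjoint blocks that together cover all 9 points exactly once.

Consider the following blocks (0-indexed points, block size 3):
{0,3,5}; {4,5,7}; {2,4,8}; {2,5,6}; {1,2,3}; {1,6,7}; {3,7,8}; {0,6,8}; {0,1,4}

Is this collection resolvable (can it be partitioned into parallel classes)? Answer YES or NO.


v = 9, block size k = 3, number of blocks = 9.
For resolvability, blocks must partition into parallel classes of size v/k = 3.
Total blocks must therefore be a multiple of 3: 9 = 3·3 + 0 ⇒ divisible ✓.
Greedy packing gives 3 candidate class(es). Each should be a full parallel class (size 3, covers all 9 points).
  Class 1 (3 blocks): {0,3,5}; {2,4,8}; {1,6,7}. Points covered: [0, 1, 2, 3, 4, 5, 6, 7, 8].
  Class 2 (3 blocks): {4,5,7}; {1,2,3}; {0,6,8}. Points covered: [0, 1, 2, 3, 4, 5, 6, 7, 8].
  Class 3 (3 blocks): {2,5,6}; {3,7,8}; {0,1,4}. Points covered: [0, 1, 2, 3, 4, 5, 6, 7, 8].
All classes full (size 3)? YES. All classes cover every point? YES.
Resolvable? YES.

YES


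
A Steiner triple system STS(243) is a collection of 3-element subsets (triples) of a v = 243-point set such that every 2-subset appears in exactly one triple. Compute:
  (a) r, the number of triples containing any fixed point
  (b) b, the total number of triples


An STS(v) is a 2-(v, 3, 1) BIBD: block size k = 3, λ = 1.
Replication: r(k − 1) = λ(v − 1) ⇒ r·2 = 243 − 1 = 242 ⇒ r = 121.
Block count: b = v(v − 1)/6 = 243·242/6 = 58806/6 = 9801.
(Check via bk = vr: 9801·3 = 29403 = 243·121 = 29403 ✓.)

r = 121, b = 9801.


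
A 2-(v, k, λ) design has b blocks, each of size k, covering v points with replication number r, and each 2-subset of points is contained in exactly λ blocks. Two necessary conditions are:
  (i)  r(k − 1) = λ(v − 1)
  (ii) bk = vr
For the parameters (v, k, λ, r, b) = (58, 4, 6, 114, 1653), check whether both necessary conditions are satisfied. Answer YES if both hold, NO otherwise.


Condition (i): r(k − 1) = 114·3 = 342; λ(v − 1) = 6·57 = 342. Match? YES.
Condition (ii): bk = 1653·4 = 6612; vr = 58·114 = 6612. Match? YES.
Both conditions hold? YES.

YES


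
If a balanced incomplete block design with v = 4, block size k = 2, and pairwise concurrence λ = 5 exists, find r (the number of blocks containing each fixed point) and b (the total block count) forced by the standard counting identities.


Any 2-(v, k, λ) BIBD satisfies two necessary conditions:
  (i)  Each point sits in r blocks, and counting incidences through any fixed point gives r(k − 1) = λ(v − 1), so r = λ(v − 1)/(k − 1).
  (ii) Total incidences bk = vr, so b = vr/k.
Step 1: r = λ(v − 1)/(k − 1) = 5·(4 − 1)/(2 − 1) = 5·3/1 = 15/1 = 15.
Step 2: b = vr/k = 4·15/2 = 60/2 = 30.
Check integrality: r = 15 ∈ Z ✓, b = 30 ∈ Z ✓.
(These identities are necessary conditions: they determine r and b for any design with these parameters, but do not by themselves prove that one exists.)

r = 15, b = 30.


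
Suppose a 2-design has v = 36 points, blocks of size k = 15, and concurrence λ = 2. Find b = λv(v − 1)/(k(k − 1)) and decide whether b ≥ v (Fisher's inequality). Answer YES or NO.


r = λ(v − 1)/(k − 1) = 2·35/14 = 5.
b = vr/k = 36·5/15 = 12.
Fisher's inequality: b ≥ v ⇔ 12 ≥ 36? NO.

NO


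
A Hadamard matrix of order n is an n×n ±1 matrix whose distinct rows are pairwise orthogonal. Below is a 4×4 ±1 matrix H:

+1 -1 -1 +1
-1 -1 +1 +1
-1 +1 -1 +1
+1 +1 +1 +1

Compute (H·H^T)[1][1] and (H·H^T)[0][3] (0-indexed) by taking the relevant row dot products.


Row 0 of H: [1, -1, -1, 1].
Row 1 of H: [-1, -1, 1, 1].
Row 3 of H: [1, 1, 1, 1].
(H·H^T)[1][1] = Σ_j H[1][j]·H[1][j] = (-1)² + (-1)² + (1)² + (1)² = 1 + 1 + 1 + 1 = 4.
(H·H^T)[0][3] = Σ_j H[0][j]·H[3][j] = (1)·(1) + (-1)·(1) + (-1)·(1) + (1)·(1) = 1 + -1 + -1 + 1 = 0.
So rows 0 and 3 are orthogonal; the diagonal entry equals n = 4.

(1,1) entry = 4; (0,3) entry = 0.


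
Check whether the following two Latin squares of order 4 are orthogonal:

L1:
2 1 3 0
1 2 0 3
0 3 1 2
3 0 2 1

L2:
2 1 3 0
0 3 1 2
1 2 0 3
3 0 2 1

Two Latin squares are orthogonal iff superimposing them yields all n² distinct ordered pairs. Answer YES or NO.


Form the n² = 16 superimposed pairs (L1[i][j], L2[i][j]), row by row (rows and columns indexed from 0):
row 0: (2,2) (1,1) (3,3) (0,0)
row 1: (1,0) (2,3) (0,1) (3,2)
row 2: (0,1) (3,2) (1,0) (2,3)
row 3: (3,3) (0,0) (2,2) (1,1)
Orthogonality requires all 16 pairs distinct.
But the pair (0,1) repeats: cell (1,2) has L1 = 0, L2 = 1, and cell (2,0) has L1 = 0, L2 = 1.
A repeated pair means some other pair never occurs (only 8 distinct pairs out of 16), so the squares are not orthogonal.
Conclusion: NO.

NO


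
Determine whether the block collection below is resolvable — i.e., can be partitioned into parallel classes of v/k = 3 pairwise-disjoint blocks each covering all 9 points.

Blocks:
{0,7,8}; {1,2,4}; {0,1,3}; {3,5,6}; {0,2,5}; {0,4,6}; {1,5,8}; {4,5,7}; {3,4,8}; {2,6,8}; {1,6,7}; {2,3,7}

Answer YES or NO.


v = 9, block size k = 3, number of blocks = 12.
For resolvability, blocks must partition into parallel classes of size v/k = 3.
Total blocks must therefore be a multiple of 3: 12 = 3·4 + 0 ⇒ divisible ✓.
Greedy packing gives 4 candidate class(es). Each should be a full parallel class (size 3, covers all 9 points).
  Class 1 (3 blocks): {0,7,8}; {1,2,4}; {3,5,6}. Points covered: [0, 1, 2, 3, 4, 5, 6, 7, 8].
  Class 2 (3 blocks): {0,1,3}; {4,5,7}; {2,6,8}. Points covered: [0, 1, 2, 3, 4, 5, 6, 7, 8].
  Class 3 (3 blocks): {0,2,5}; {3,4,8}; {1,6,7}. Points covered: [0, 1, 2, 3, 4, 5, 6, 7, 8].
  Class 4 (3 blocks): {0,4,6}; {1,5,8}; {2,3,7}. Points covered: [0, 1, 2, 3, 4, 5, 6, 7, 8].
All classes full (size 3)? YES. All classes cover every point? YES.
Resolvable? YES.

YES


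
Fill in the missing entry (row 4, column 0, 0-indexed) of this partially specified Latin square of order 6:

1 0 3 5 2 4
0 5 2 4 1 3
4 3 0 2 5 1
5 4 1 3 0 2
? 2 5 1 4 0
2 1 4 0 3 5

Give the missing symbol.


Row 4 contains symbols [0, 1, 2, 4, 5] — missing [3].
Column 0 contains symbols [0, 1, 2, 4, 5] — missing [3].
The missing symbol must appear in both missing sets; intersection = [3].
Therefore the hidden value is 3.

Missing value = 3.


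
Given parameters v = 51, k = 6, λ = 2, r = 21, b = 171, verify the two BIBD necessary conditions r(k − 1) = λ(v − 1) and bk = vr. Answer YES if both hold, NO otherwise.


Condition (i): r(k − 1) = 21·5 = 105; λ(v − 1) = 2·50 = 100. Match? NO.
Condition (ii): bk = 171·6 = 1026; vr = 51·21 = 1071. Match? NO.
Both conditions hold? NO.

NO


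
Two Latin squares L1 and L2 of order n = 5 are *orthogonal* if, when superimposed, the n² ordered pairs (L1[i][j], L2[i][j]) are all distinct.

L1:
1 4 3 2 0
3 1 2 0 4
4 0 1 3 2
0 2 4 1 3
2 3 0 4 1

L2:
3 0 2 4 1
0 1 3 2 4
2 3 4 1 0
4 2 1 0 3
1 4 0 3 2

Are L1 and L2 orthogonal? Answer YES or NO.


Form the n² = 25 superimposed pairs (L1[i][j], L2[i][j]), row by row (rows and columns indexed from 0):
row 0: (1,3) (4,0) (3,2) (2,4) (0,1)
row 1: (3,0) (1,1) (2,3) (0,2) (4,4)
row 2: (4,2) (0,3) (1,4) (3,1) (2,0)
row 3: (0,4) (2,2) (4,1) (1,0) (3,3)
row 4: (2,1) (3,4) (0,0) (4,3) (1,2)
Orthogonality requires all 25 pairs distinct.
Check by first coordinate: for each symbol s of L1, list the L2 entries in the n cells where L1 = s; they must all differ.
  L1 = 0: L2 entries (in reading order) 1, 2, 3, 4, 0 — all 5 distinct ✓
  L1 = 1: L2 entries (in reading order) 3, 1, 4, 0, 2 — all 5 distinct ✓
  L1 = 2: L2 entries (in reading order) 4, 3, 0, 2, 1 — all 5 distinct ✓
  L1 = 3: L2 entries (in reading order) 2, 0, 1, 3, 4 — all 5 distinct ✓
  L1 = 4: L2 entries (in reading order) 0, 4, 2, 1, 3 — all 5 distinct ✓
Every symbol of L1 meets every symbol of L2 exactly once, so all 25 pairs are distinct (25 of 25).
Conclusion: YES.

YES


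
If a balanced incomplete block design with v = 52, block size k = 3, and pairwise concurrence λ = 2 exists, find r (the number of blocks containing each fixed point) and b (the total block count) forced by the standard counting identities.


Any 2-(v, k, λ) BIBD satisfies two necessary conditions:
  (i)  Each point sits in r blocks, and counting incidences through any fixed point gives r(k − 1) = λ(v − 1), so r = λ(v − 1)/(k − 1).
  (ii) Total incidences bk = vr, so b = vr/k.
Step 1: r = λ(v − 1)/(k − 1) = 2·(52 − 1)/(3 − 1) = 2·51/2 = 102/2 = 51.
Step 2: b = vr/k = 52·51/3 = 2652/3 = 884.
Check integrality: r = 51 ∈ Z ✓, b = 884 ∈ Z ✓.
(These identities are necessary conditions: they determine r and b for any design with these parameters, but do not by themselves prove that one exists.)

r = 51, b = 884.


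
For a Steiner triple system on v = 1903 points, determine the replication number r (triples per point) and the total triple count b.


An STS(v) is a 2-(v, 3, 1) BIBD: block size k = 3, λ = 1.
Replication: r(k − 1) = λ(v − 1) ⇒ r·2 = 1903 − 1 = 1902 ⇒ r = 951.
Block count: b = v(v − 1)/6 = 1903·1902/6 = 3619506/6 = 603251.
(Check via bk = vr: 603251·3 = 1809753 = 1903·951 = 1809753 ✓.)

r = 951, b = 603251.


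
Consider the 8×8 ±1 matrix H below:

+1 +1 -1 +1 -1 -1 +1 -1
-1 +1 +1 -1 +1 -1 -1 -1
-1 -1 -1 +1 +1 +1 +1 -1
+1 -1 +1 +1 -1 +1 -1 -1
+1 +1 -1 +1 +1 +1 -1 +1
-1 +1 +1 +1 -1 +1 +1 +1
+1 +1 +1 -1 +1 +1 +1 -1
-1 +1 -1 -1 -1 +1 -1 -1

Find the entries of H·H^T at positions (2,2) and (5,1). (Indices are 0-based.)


Row 1 of H: [-1, 1, 1, -1, 1, -1, -1, -1].
Row 2 of H: [-1, -1, -1, 1, 1, 1, 1, -1].
Row 5 of H: [-1, 1, 1, 1, -1, 1, 1, 1].
(H·H^T)[2][2] = Σ_j H[2][j]·H[2][j] = (-1)² + (-1)² + (-1)² + (1)² + (1)² + (1)² + (1)² + (-1)² = 1 + 1 + 1 + 1 + 1 + 1 + 1 + 1 = 8.
(H·H^T)[5][1] = Σ_j H[5][j]·H[1][j] = (-1)·(-1) + (1)·(1) + (1)·(1) + (1)·(-1) + (-1)·(1) + (1)·(-1) + (1)·(-1) + (1)·(-1) = 1 + 1 + 1 + -1 + -1 + -1 + -1 + -1 = -2.
Rows 5 and 1 are not orthogonal (dot product = -2 ≠ 0), so H is not a Hadamard matrix.

(2,2) entry = 8; (5,1) entry = -2.


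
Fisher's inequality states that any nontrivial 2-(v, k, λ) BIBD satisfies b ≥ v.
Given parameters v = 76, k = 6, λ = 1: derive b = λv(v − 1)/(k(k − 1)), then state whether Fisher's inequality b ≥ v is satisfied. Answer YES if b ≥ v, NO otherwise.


b = λv(v − 1)/(k(k − 1)) = 1·76·75/(6·5) = 5700/30 = 190.
Compare with v = 76: b ≥ v, so Fisher's inequality holds.

YES


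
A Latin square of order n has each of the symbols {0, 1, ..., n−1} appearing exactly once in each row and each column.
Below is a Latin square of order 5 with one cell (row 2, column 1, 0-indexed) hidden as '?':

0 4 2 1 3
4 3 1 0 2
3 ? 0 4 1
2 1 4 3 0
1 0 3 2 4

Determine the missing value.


Row 2 contains symbols [0, 1, 3, 4] — missing [2].
Column 1 contains symbols [0, 1, 3, 4] — missing [2].
The missing symbol must appear in both missing sets; intersection = [2].
Therefore the hidden value is 2.

Missing value = 2.


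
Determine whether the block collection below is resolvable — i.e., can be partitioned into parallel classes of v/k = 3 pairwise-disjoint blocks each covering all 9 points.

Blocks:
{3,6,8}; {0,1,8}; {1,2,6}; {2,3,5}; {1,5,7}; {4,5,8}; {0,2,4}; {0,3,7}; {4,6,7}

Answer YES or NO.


v = 9, block size k = 3, number of blocks = 9.
For resolvability, blocks must partition into parallel classes of size v/k = 3.
Total blocks must therefore be a multiple of 3: 9 = 3·3 + 0 ⇒ divisible ✓.
Greedy packing gives 3 candidate class(es). Each should be a full parallel class (size 3, covers all 9 points).
  Class 1 (3 blocks): {3,6,8}; {1,5,7}; {0,2,4}. Points covered: [0, 1, 2, 3, 4, 5, 6, 7, 8].
  Class 2 (3 blocks): {0,1,8}; {2,3,5}; {4,6,7}. Points covered: [0, 1, 2, 3, 4, 5, 6, 7, 8].
  Class 3 (3 blocks): {1,2,6}; {4,5,8}; {0,3,7}. Points covered: [0, 1, 2, 3, 4, 5, 6, 7, 8].
All classes full (size 3)? YES. All classes cover every point? YES.
Resolvable? YES.

YES
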